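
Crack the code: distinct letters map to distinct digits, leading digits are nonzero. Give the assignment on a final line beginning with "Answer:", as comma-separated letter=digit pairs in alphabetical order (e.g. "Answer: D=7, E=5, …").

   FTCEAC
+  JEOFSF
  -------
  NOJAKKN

Step 1. [col 1: C + F ≡ N (mod 10)] column 1 (C + F ≡ N (mod 10), carry-in 0) doesn't pin F yet; pick F=5 and continue, so F=5.
Step 2. [col 1: C + F ≡ N (mod 10)] column 1 (C + F ≡ N (mod 10), carry-in 0) doesn't pin N yet; pick N=1 and continue ⇒ N=1.
Step 3. [col 1: C + F ≡ N (mod 10)] in column 1 we have C+F≡N with carry-in 0; given F=5, N=1 and digits 1,5 already taken and all letters distinct, that pins C to 6 ⇒ C=6.
Step 4. [col 2: A + S ≡ K (mod 10)] several values work for A in column 2 (A + S ≡ K (mod 10), carry-in 1); try A=8 ⇒ A=8.
Step 5. [col 2: A + S ≡ K (mod 10)] K=9 is one option consistent with column 2 (A + S ≡ K (mod 10), carry-in 1) — take it. So K=9.
Step 6. [col 2: A + S ≡ K (mod 10)] column 2: given A=8, K=9, carry-in 1, and digits 1,5,6,8,9 already taken and all letters distinct, A+S≡K (mod 10) forces S=0. So S=0.
Step 7. [col 3: E + F ≡ K (mod 10)] in column 3 we have E+F≡K with carry-in 0; given F=5, K=9 and digits 0,1,5,6,8,9 already taken and all letters distinct, that pins E to 4. So E=4.
Step 8. [col 4: C + O ≡ A (mod 10)] column 4: given C=6, A=8, carry-in 0, and digits 0,1,4,5,6,8,9 already taken and all letters distinct, C+O≡A (mod 10) forces O=2, so O=2.
Step 9. [col 5: T + E ≡ J (mod 10)] column 5 reads T+E+carry(0)=J with E=4; with digits 0,1,2,4,5,6,8,9 already taken and all letters distinct, the only value for T is 3, so T=3.
Step 10. [col 5: T + E ≡ J (mod 10)] column 5 reads T+E+carry(0)=J with T=3, E=4; with digits 0,1,2,3,4,5,6,8,9 already taken and all letters distinct, the only value for J is 7. So J=7.

Answer: A=8, C=6, E=4, F=5, J=7, K=9, N=1, O=2, S=0, T=3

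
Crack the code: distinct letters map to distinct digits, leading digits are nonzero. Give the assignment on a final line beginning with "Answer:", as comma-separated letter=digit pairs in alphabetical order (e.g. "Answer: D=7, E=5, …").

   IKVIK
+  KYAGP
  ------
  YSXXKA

Step 1. [col 1: K + P ≡ A (mod 10)] K=8 is one option consistent with column 1 (K + P ≡ A (mod 10), carry-in 0) — take it. So K=8.
Step 2. [Y] adding two 5-digit numbers gives at most 5+1 digits, and here it does — Y is that final carry and must be 1. So Y=1.
Step 3. [col 1: K + P ≡ A (mod 10)] several values work for P in column 1 (K + P ≡ A (mod 10), carry-in 0); try P=9 ⇒ P=9.
Step 4. [col 1: K + P ≡ A (mod 10)] in column 1 we have K+P≡A with carry-in 0; given K=8, P=9 and digits 1,8,9 already taken and all letters distinct, that pins A to 7. So A=7.
Step 5. [col 2: I + G ≡ K (mod 10)] no forcing yet in column 2 (carry-in 1); I=5 is free and consistent — try it, so I=5.
Step 6. [col 2: I + G ≡ K (mod 10)] from column 2 (I=5, K=8, carry-in 1, digits 1,5,7,8,9 already taken and all letters distinct): G must equal 2 ⇒ G=2.
Step 7. [col 3: V + A ≡ X (mod 10)] no forcing yet in column 3 (carry-in 0); X=0 is free and consistent — try it, so X=0.
Step 8. [col 3: V + A ≡ X (mod 10)] column 3: given A=7, X=0, carry-in 0, and digits 0,1,2,5,7,8,9 already taken and all letters distinct, V+A≡X (mod 10) forces V=3 ⇒ V=3.
Step 9. [col 5: I + K ≡ S (mod 10)] column 5 reads I+K+carry(1)=S with I=5, K=8; with digits 0,1,2,3,5,7,8,9 already taken and all letters distinct, the only value for S is 4, so S=4.

Answer: A=7, G=2, I=5, K=8, P=9, S=4, V=3, X=0, Y=1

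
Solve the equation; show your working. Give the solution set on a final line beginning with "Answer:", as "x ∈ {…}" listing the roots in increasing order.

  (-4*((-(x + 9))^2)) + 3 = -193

Step 1. [(-4*((-(x + 9))^2)) + 3 = -193] 3 comes off first (subtract 3) ⇒ sub: -4*((-(x + 9))^2) = -196.
Step 2. [-4*((-(x + 9))^2) = -196] divide by the outer -4, so div: (-(x + 9))^2 = 49.
Step 3. [(-(x + 9))^2 = 49] 49 ≥ 0, LHS is (·)² — take ±√ ⇒ sqrt: -(x + 9) = 7 or -7.
Step 4. [-(x + 9) = 7 or -7] flip signs both sides. So neg: x + 9 = -7 or 7.
Step 5. [x + 9 = -7 or 7] subtract 9: x sits inside (… + 9) ⇒ sub: x = -16 or -2.

Answer: x ∈ {-16, -2}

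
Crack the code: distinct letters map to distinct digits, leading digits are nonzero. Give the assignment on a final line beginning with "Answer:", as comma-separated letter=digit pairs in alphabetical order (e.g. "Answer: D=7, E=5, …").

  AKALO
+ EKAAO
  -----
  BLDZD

Step 1. [col 1: O + O ≡ D (mod 10)] no forcing yet in column 1 (carry-in 0); O=7 is free and consistent — try it ⇒ O=7.
Step 2. [col 1: O + O ≡ D (mod 10)] from column 1 (O=7, carry-in 0, digits 7 already taken and all letters distinct): D must equal 4. So D=4.
Step 3. [col 2: L + A ≡ Z (mod 10)] column 2 (L + A ≡ Z (mod 10), carry-in 1) doesn't pin A yet; pick A=2 and continue. So A=2.
Step 4. [col 2: L + A ≡ Z (mod 10)] column 2 (L + A ≡ Z (mod 10), carry-in 1) doesn't pin Z yet; pick Z=3 and continue ⇒ Z=3.
Step 5. [col 2: L + A ≡ Z (mod 10)] column 2 reads L+A+carry(1)=Z with A=2, Z=3; with digits 2,3,4,7 already taken and all letters distinct, the only value for L is 0, so L=0.
Step 6. [col 4: K + K ≡ L (mod 10)] column 4 reads K+K+carry(0)=L with L=0; with digits 0,2,3,4,7 already taken and all letters distinct, the only value for K is 5. So K=5.
Step 7. [col 5: A + E ≡ B (mod 10)] no forcing yet in column 5 (carry-in 1); E=6 is free and consistent — try it, so E=6.
Step 8. [col 5: A + E ≡ B (mod 10)] in column 5 we have A+E≡B with carry-in 1; given A=2, E=6 and digits 0,2,3,4,5,6,7 already taken and all letters distinct, that pins B to 9, so B=9.

Answer: A=2, B=9, D=4, E=6, K=5, L=0, O=7, Z=3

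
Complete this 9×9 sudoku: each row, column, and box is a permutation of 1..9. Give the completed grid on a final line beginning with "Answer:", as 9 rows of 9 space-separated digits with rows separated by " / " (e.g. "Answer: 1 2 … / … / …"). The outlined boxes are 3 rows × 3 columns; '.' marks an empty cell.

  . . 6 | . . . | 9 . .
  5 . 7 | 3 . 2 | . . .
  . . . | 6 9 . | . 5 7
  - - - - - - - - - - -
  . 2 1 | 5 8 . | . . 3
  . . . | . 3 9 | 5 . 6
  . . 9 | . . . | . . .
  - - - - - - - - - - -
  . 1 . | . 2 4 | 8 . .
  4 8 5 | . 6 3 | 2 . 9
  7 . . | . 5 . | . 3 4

Step 1. [r3c7∈{1,3,4}] across col 7, 3 lands solely at r3c7. So r3c7=3.
Step 2. [r3c2∈{4}] r3c2 has the single candidate 4. So r3c2=4.
Step 3. [r5c1∈{8}] nothing but 8 survives at r5c1. So r5c1=8.
Step 4. [r4c1∈{6}] nothing but 6 survives at r4c1 ⇒ r4c1=6.
Step 5. [r4c6∈{7}] r4c6 is down to just 7 ⇒ r4c6=7.
Step 6. [r4c7∈{4}] r4c7 is down to just 4. So r4c7=4.
Step 7. [r6c7∈{1,7}] 7 has one home in col 7: r6c7 ⇒ r6c7=7.
Step 8. [r7c1∈{3,9}] r7c1 is the only open cell in col 1 admitting 9 ⇒ r7c1=9.
Step 9. [r1c5∈{1,4,7}] col 5 places 7 nowhere but r1c5, so r1c5=7.
Step 10. [r7c8∈{6,7}] r7c8 is the only open cell in row 7 admitting 6. So r7c8=6.
Step 11. [r9c7∈{1}] nothing but 1 survives at r9c7. So r9c7=1.
Step 12. [r8c4∈{1,7}] in row 8, 1 fits only at r8c4, so r8c4=1.
Step 13. [r5c8∈{1,2}] across row 5, 1 lands solely at r5c8. So r5c8=1.
Step 14. [r9c6∈{8}] r9c6 is down to just 8. So r9c6=8.
Step 15. [r3c6∈{1}] r3c6 has the single candidate 1. So r3c6=1.
Step 16. [r1c1∈{1,2,3}] in col 1, 1 fits only at r1c1. So r1c1=1.
Step 17. [r2c5∈{4}] nothing but 4 survives at r2c5, so r2c5=4.
Step 18. [r2c8∈{8}] r2c8 has the single candidate 8 ⇒ r2c8=8.
Step 19. [r6c8∈{2}] r6c8 is down to just 2, so r6c8=2.
Step 20. [r3c3∈{2,8}] in row 3, 8 fits only at r3c3, so r3c3=8.
Step 21. [r6c2∈{3,5}] across row 6, 5 lands solely at r6c2. So r6c2=5.
Step 22. [r5c4∈{2,4}] 2 has one home in row 5: r5c4, so r5c4=2.
Step 23. [r2c9∈{1}] nothing but 1 survives at r2c9. So r2c9=1.
Step 24. [r7c3∈{3}] r7c3 is down to just 3, so r7c3=3.
Step 25. [r1c9∈{2}] r1c9's peers cover all but 2, so r1c9=2.
Step 26. [r6c6∈{6}] nothing but 6 survives at r6c6. So r6c6=6.
Step 27. [r7c9∈{5}] only 5 remains possible at r7c9, so r7c9=5.
Step 28. [r1c8∈{4}] nothing but 4 survives at r1c8. So r1c8=4.
Step 29. [r2c2∈{9}] r2c2 is down to just 9, so r2c2=9.
Step 30. [r3c1∈{2}] r3c1 is down to just 2, so r3c1=2.
Step 31. [r1c2∈{3}] r1c2 has the single candidate 3. So r1c2=3.
Step 32. [r9c2∈{6}] nothing but 6 survives at r9c2 ⇒ r9c2=6.
Step 33. [r6c4∈{4}] r6c4's peers cover all but 4. So r6c4=4.
Step 34. [r9c3∈{2}] r9c3's peers cover all but 2 ⇒ r9c3=2.
Step 35. [r1c6∈{5}] nothing but 5 survives at r1c6 ⇒ r1c6=5.
Step 36. [r4c8∈{9}] r4c8 is down to just 9 ⇒ r4c8=9.
Step 37. [r6c1∈{3}] r6c1 has the single candidate 3 ⇒ r6c1=3.
Step 38. [r6c9∈{8}] nothing but 8 survives at r6c9 ⇒ r6c9=8.
Step 39. [r9c4∈{9}] nothing but 9 survives at r9c4. So r9c4=9.
Step 40. [r5c3∈{4}] r5c3 is down to just 4. So r5c3=4.
Step 41. [r6c5∈{1}] nothing but 1 survives at r6c5 ⇒ r6c5=1.
Step 42. [r7c4∈{7}] only 7 remains possible at r7c4. So r7c4=7.
Step 43. [r8c8∈{7}] nothing but 7 survives at r8c8 ⇒ r8c8=7.
Step 44. [r2c7∈{6}] r2c7 is down to just 6 ⇒ r2c7=6.
Step 45. [r1c4∈{8}] r1c4's peers cover all but 8, so r1c4=8.
Step 46. [r5c2∈{7}] r5c2 is down to just 7 ⇒ r5c2=7.

Answer: 1 3 6 8 7 5 9 4 2 / 5 9 7 3 4 2 6 8 1 / 2 4 8 6 9 1 3 5 7 / 6 2 1 5 8 7 4 9 3 / 8 7 4 2 3 9 5 1 6 / 3 5 9 4 1 6 7 2 8 / 9 1 3 7 2 4 8 6 5 / 4 8 5 1 6 3 2 7 9 / 7 6 2 9 5 8 1 3 4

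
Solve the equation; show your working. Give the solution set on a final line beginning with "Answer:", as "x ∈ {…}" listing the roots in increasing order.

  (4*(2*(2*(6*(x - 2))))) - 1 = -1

Step 1. [(4*(2*(2*(6*(x - 2))))) - 1 = -1] add 1: x sits inside (… - 1). So sub: 4*(2*(2*(6*(x - 2)))) = 0.
Step 2. [4*(2*(2*(6*(x - 2)))) = 0] leading coefficient 4: divide by 4. So div: 2*(2*(6*(x - 2))) = 0.
Step 3. [2*(2*(6*(x - 2))) = 0] 2·(inner) — divide through by 2 ⇒ div: 2*(6*(x - 2)) = 0.
Step 4. [2*(6*(x - 2)) = 0] divide by the outer 2, so div: 6*(x - 2) = 0.
Step 5. [6*(x - 2) = 0] 6·(inner) — divide through by 6 ⇒ div: x - 2 = 0.
Step 6. [x - 2 = 0] 2 comes off first (add 2) ⇒ sub: x = 2.

Answer: x ∈ {2}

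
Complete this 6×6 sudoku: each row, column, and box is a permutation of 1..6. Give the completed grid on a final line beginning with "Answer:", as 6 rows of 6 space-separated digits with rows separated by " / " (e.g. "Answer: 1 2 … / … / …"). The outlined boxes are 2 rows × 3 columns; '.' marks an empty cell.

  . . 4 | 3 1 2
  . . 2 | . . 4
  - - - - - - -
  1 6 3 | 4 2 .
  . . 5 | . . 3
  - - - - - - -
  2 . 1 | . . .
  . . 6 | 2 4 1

Step 1. [r1c2∈{5}] only 5 remains possible at r1c2 ⇒ r1c2=5.
Step 2. [r5c5∈{3,5,6}] r5c5 is the only open cell in col 5 admitting 3 ⇒ r5c5=3.
Step 3. [r4c5∈{6}] r4c5 is down to just 6 ⇒ r4c5=6.
Step 4. [r2c4∈{5,6}] in box 2, 6 fits only at r2c4 ⇒ r2c4=6.
Step 5. [r6c2∈{3}] r6c2 has the single candidate 3 ⇒ r6c2=3.
Step 6. [r5c4∈{5}] r5c4 has the single candidate 5, so r5c4=5.
Step 7. [r4c2∈{2,4}] across row 4, 2 lands solely at r4c2. So r4c2=2.
Step 8. [r5c6∈{6}] r5c6's peers cover all but 6 ⇒ r5c6=6.
Step 9. [r2c2∈{1}] nothing but 1 survives at r2c2. So r2c2=1.
Step 10. [r6c1∈{5}] only 5 remains possible at r6c1. So r6c1=5.
Step 11. [r4c4∈{1}] r4c4's peers cover all but 1, so r4c4=1.
Step 12. [r3c6∈{5}] r3c6's peers cover all but 5, so r3c6=5.
Step 13. [r1c1∈{6}] r1c1 has the single candidate 6, so r1c1=6.
Step 14. [r2c5∈{5}] only 5 remains possible at r2c5, so r2c5=5.
Step 15. [r2c1∈{3}] r2c1's peers cover all but 3. So r2c1=3.
Step 16. [r4c1∈{4}] nothing but 4 survives at r4c1, so r4c1=4.
Step 17. [r5c2∈{4}] only 4 remains possible at r5c2, so r5c2=4.

Answer: 6 5 4 3 1 2 / 3 1 2 6 5 4 / 1 6 3 4 2 5 / 4 2 5 1 6 3 / 2 4 1 5 3 6 / 5 3 6 2 4 1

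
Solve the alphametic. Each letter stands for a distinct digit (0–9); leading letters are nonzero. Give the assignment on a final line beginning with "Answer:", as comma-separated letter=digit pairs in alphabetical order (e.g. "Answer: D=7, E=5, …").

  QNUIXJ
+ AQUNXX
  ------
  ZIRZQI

Step 1. [col 1: J + X ≡ I (mod 10)] column 1 (J + X ≡ I (mod 10), carry-in 0) doesn't pin I yet; pick I=6 and continue ⇒ I=6.
Step 2. [col 1: J + X ≡ I (mod 10)] no forcing yet in column 1 (carry-in 0); X=7 is free and consistent — try it ⇒ X=7.
Step 3. [col 1: J + X ≡ I (mod 10)] from column 1 (X=7, I=6, carry-in 0, digits 6,7 already taken and all letters distinct): J must equal 9. So J=9.
Step 4. [col 2: X + X ≡ Q (mod 10)] column 2 reads X+X+carry(1)=Q with X=7; with digits 6,7,9 already taken and all letters distinct, the only value for Q is 5, so Q=5.
Step 5. [col 3: I + N ≡ Z (mod 10)] N=1 is one option consistent with column 3 (I + N ≡ Z (mod 10), carry-in 1) — take it. So N=1.
Step 6. [col 3: I + N ≡ Z (mod 10)] column 3: given I=6, N=1, carry-in 1, and digits 1,5,6,7,9 already taken and all letters distinct, I+N≡Z (mod 10) forces Z=8, so Z=8.
Step 7. [col 4: U + U ≡ R (mod 10)] column 4 reads U+U+carry(0)=R with nothing yet; with digits 1,5,6,7,8,9 already taken and all letters distinct, the only value for R is 4. So R=4.
Step 8. [col 4: U + U ≡ R (mod 10)] in column 4 we have U+U≡R with carry-in 0; given R=4 and digits 1,4,5,6,7,8,9 already taken and all letters distinct, that pins U to 2, so U=2.
Step 9. [col 6: Q + A ≡ Z (mod 10)] from column 6 (Q=5, Z=8, carry-in 0, digits 1,2,4,5,6,7,8,9 already taken and all letters distinct): A must equal 3. So A=3.

Answer: A=3, I=6, J=9, N=1, Q=5, R=4, U=2, X=7, Z=8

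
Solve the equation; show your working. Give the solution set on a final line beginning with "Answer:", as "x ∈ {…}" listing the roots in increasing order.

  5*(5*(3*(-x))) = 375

Step 1. [5*(5*(3*(-x))) = 375] LHS = 5·(…); ÷5 both sides ⇒ div: 5*(3*(-x)) = 75.
Step 2. [5*(3*(-x)) = 75] LHS = 5·(…); ÷5 both sides. So div: 3*(-x) = 15.
Step 3. [3*(-x) = 15] leading coefficient 3: divide by 3 ⇒ div: -x = 5.
Step 4. [-x = 5] LHS negated; negate both sides. So neg: x = -5.

Answer: x ∈ {-5}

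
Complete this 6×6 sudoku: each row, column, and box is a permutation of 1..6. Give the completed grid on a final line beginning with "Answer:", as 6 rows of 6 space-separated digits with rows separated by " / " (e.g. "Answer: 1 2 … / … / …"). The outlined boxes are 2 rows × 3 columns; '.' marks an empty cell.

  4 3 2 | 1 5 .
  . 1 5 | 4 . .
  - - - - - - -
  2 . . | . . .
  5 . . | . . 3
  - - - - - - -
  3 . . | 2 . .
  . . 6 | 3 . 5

Step 1. [r4c4∈{6}] r4c4 is down to just 6 ⇒ r4c4=6.
Step 2. [r4c2∈{4}] r4c2 has the single candidate 4, so r4c2=4.
Step 3. [r6c5∈{1,4}] 4 has one home in row 6: r6c5. So r6c5=4.
Step 4. [r3c5∈{1}] only 1 remains possible at r3c5. So r3c5=1.
Step 5. [r1c6∈{6}] r1c6 is down to just 6. So r1c6=6.
Step 6. [r4c5∈{2}] r4c5 has the single candidate 2. So r4c5=2.
Step 7. [r6c1∈{1}] r6c1's peers cover all but 1. So r6c1=1.
Step 8. [r3c3∈{3}] r3c3's peers cover all but 3. So r3c3=3.
Step 9. [r3c2∈{6}] r3c2 has the single candidate 6, so r3c2=6.
Step 10. [r5c3∈{4}] only 4 remains possible at r5c3. So r5c3=4.
Step 11. [r2c6∈{2}] only 2 remains possible at r2c6 ⇒ r2c6=2.
Step 12. [r2c5∈{3}] only 3 remains possible at r2c5. So r2c5=3.
Step 13. [r4c3∈{1}] r4c3 has the single candidate 1 ⇒ r4c3=1.
Step 14. [r5c2∈{5}] r5c2 has the single candidate 5, so r5c2=5.
Step 15. [r5c5∈{6}] nothing but 6 survives at r5c5 ⇒ r5c5=6.
Step 16. [r3c6∈{4}] only 4 remains possible at r3c6. So r3c6=4.
Step 17. [r6c2∈{2}] r6c2 has the single candidate 2 ⇒ r6c2=2.
Step 18. [r2c1∈{6}] r2c1's peers cover all but 6, so r2c1=6.
Step 19. [r3c4∈{5}] r3c4's peers cover all but 5, so r3c4=5.
Step 20. [r5c6∈{1}] nothing but 1 survives at r5c6, so r5c6=1.

Answer: 4 3 2 1 5 6 / 6 1 5 4 3 2 / 2 6 3 5 1 4 / 5 4 1 6 2 3 / 3 5 4 2 6 1 / 1 2 6 3 4 5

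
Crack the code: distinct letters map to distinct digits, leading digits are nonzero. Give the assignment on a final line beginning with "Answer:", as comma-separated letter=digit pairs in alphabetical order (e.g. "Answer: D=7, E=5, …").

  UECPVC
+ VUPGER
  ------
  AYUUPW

Step 1. [col 1: C + R ≡ W (mod 10)] column 1 (C + R ≡ W (mod 10), carry-in 0) doesn't pin C yet; pick C=8 and continue ⇒ C=8.
Step 2. [col 1: C + R ≡ W (mod 10)] column 1 (C + R ≡ W (mod 10), carry-in 0) doesn't pin W yet; pick W=0 and continue ⇒ W=0.
Step 3. [col 1: C + R ≡ W (mod 10)] from column 1 (C=8, W=0, carry-in 0, digits 0,8 already taken and all letters distinct): R must equal 2. So R=2.
Step 4. [col 2: V + E ≡ P (mod 10)] several values work for V in column 2 (V + E ≡ P (mod 10), carry-in 1); try V=3. So V=3.
Step 5. [col 2: V + E ≡ P (mod 10)] several values work for E in column 2 (V + E ≡ P (mod 10), carry-in 1); try E=1 ⇒ E=1.
Step 6. [col 2: V + E ≡ P (mod 10)] from column 2 (V=3, E=1, carry-in 1, digits 0,1,2,3,8 already taken and all letters distinct): P must equal 5, so P=5.
Step 7. [col 3: P + G ≡ U (mod 10)] no forcing yet in column 3 (carry-in 0); U=4 is free and consistent — try it ⇒ U=4.
Step 8. [col 3: P + G ≡ U (mod 10)] column 3: given P=5, U=4, carry-in 0, and digits 0,1,2,3,4,5,8 already taken and all letters distinct, P+G≡U (mod 10) forces G=9. So G=9.
Step 9. [col 5: E + U ≡ Y (mod 10)] in column 5 we have E+U≡Y with carry-in 1; given E=1, U=4 and digits 0,1,2,3,4,5,8,9 already taken and all letters distinct, that pins Y to 6, so Y=6.
Step 10. [col 6: U + V ≡ A (mod 10)] in column 6 we have U+V≡A with carry-in 0; given U=4, V=3 and digits 0,1,2,3,4,5,6,8,9 already taken and all letters distinct, that pins A to 7. So A=7.

Answer: A=7, C=8, E=1, G=9, P=5, R=2, U=4, V=3, W=0, Y=6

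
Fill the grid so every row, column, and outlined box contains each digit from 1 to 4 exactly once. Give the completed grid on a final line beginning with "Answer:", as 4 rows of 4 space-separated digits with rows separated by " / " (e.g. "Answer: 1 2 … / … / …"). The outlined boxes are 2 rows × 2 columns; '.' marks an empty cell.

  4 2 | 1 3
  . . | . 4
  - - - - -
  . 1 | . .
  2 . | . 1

Step 1. [r3c1∈{3}] r3c1 has the single candidate 3. So r3c1=3.
Step 2. [r3c3∈{2,4}] across row 3, 4 lands solely at r3c3, so r3c3=4.
Step 3. [r4c3∈{3}] r4c3's peers cover all but 3. So r4c3=3.
Step 4. [r2c3∈{2}] nothing but 2 survives at r2c3. So r2c3=2.
Step 5. [r2c1∈{1}] r2c1 is down to just 1, so r2c1=1.
Step 6. [r2c2∈{3}] r2c2 is down to just 3. So r2c2=3.
Step 7. [r4c2∈{4}] r4c2 has the single candidate 4. So r4c2=4.
Step 8. [r3c4∈{2}] r3c4's peers cover all but 2 ⇒ r3c4=2.

Answer: 4 2 1 3 / 1 3 2 4 / 3 1 4 2 / 2 4 3 1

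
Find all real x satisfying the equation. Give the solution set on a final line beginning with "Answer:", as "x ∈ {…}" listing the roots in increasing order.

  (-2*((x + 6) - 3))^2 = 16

Step 1. [(-2*((x + 6) - 3))^2 = 16] 16 ≥ 0, LHS is (·)² — take ±√ ⇒ sqrt: -2*((x + 6) - 3) = 4 or -4.
Step 2. [-2*((x + 6) - 3) = 4 or -4] -2·(inner) — divide through by -2. So div: (x + 6) - 3 = -2 or 2.
Step 3. [(x + 6) - 3 = -2 or 2] peel the -3: add 3 from each side, so sub: x + 6 = 1 or 5.
Step 4. [x + 6 = 1 or 5] the outer +6 inverts by subtracting 6 ⇒ sub: x = -5 or -1.

Answer: x ∈ {-5, -1}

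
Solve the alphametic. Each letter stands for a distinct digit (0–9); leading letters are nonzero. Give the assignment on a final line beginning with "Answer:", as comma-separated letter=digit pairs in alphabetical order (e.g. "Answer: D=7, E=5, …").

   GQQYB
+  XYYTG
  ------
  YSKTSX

Step 1. [col 1: B + G ≡ X (mod 10)] G=4 is one option consistent with column 1 (B + G ≡ X (mod 10), carry-in 0) — take it, so G=4.
Step 2. [Y] the sum has 6 digits but both addends have 5; that extra leading digit Y is the final carry, namely 1, so Y=1.
Step 3. [col 1: B + G ≡ X (mod 10)] no forcing yet in column 1 (carry-in 0); X=6 is free and consistent — try it ⇒ X=6.
Step 4. [col 1: B + G ≡ X (mod 10)] column 1: given G=4, X=6, carry-in 0, and digits 1,4,6 already taken and all letters distinct, B+G≡X (mod 10) forces B=2 ⇒ B=2.
Step 5. [col 2: Y + T ≡ S (mod 10)] no forcing yet in column 2 (carry-in 0); S=0 is free and consistent — try it. So S=0.
Step 6. [col 2: Y + T ≡ S (mod 10)] column 2: given Y=1, S=0, carry-in 0, and digits 0,1,2,4,6 already taken and all letters distinct, Y+T≡S (mod 10) forces T=9, so T=9.
Step 7. [col 3: Q + Y ≡ T (mod 10)] column 3 reads Q+Y+carry(1)=T with Y=1, T=9; with digits 0,1,2,4,6,9 already taken and all letters distinct, the only value for Q is 7 ⇒ Q=7.
Step 8. [col 4: Q + Y ≡ K (mod 10)] column 4: given Q=7, Y=1, carry-in 0, and digits 0,1,2,4,6,7,9 already taken and all letters distinct, Q+Y≡K (mod 10) forces K=8. So K=8.

Answer: B=2, G=4, K=8, Q=7, S=0, T=9, X=6, Y=1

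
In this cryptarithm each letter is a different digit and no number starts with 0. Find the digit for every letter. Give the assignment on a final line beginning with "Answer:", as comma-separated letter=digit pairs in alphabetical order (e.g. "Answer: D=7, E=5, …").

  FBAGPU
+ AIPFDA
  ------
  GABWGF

Step 1. [col 1: U + A ≡ F (mod 10)] no forcing yet in column 1 (carry-in 0); F=2 is free and consistent — try it ⇒ F=2.
Step 2. [col 1: U + A ≡ F (mod 10)] A=5 is one option consistent with column 1 (U + A ≡ F (mod 10), carry-in 0) — take it ⇒ A=5.
Step 3. [col 1: U + A ≡ F (mod 10)] column 1: given A=5, F=2, carry-in 0, and digits 2,5 already taken and all letters distinct, U+A≡F (mod 10) forces U=7, so U=7.
Step 4. [col 2: P + D ≡ G (mod 10)] no forcing yet in column 2 (carry-in 1); D=4 is free and consistent — try it. So D=4.
Step 5. [col 2: P + D ≡ G (mod 10)] column 2 (P + D ≡ G (mod 10), carry-in 1) doesn't pin G yet; pick G=8 and continue. So G=8.
Step 6. [col 2: P + D ≡ G (mod 10)] in column 2 we have P+D≡G with carry-in 1; given D=4, G=8 and digits 2,4,5,7,8 already taken and all letters distinct, that pins P to 3. So P=3.
Step 7. [col 3: G + F ≡ W (mod 10)] from column 3 (G=8, F=2, carry-in 0, digits 2,3,4,5,7,8 already taken and all letters distinct): W must equal 0 ⇒ W=0.
Step 8. [col 4: A + P ≡ B (mod 10)] column 4 reads A+P+carry(1)=B with A=5, P=3; with digits 0,2,3,4,5,7,8 already taken and all letters distinct, the only value for B is 9 ⇒ B=9.
Step 9. [col 5: B + I ≡ A (mod 10)] in column 5 we have B+I≡A with carry-in 0; given B=9, A=5 and digits 0,2,3,4,5,7,8,9 already taken and all letters distinct, that pins I to 6, so I=6.

Answer: A=5, B=9, D=4, F=2, G=8, I=6, P=3, U=7, W=0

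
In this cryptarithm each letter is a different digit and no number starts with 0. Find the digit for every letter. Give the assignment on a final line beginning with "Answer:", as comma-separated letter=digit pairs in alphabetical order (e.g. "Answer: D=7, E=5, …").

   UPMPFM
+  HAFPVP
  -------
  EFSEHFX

Step 1. [col 1: M + P ≡ X (mod 10)] several values work for P in column 1 (M + P ≡ X (mod 10), carry-in 0); try P=7. So P=7.
Step 2. [col 1: M + P ≡ X (mod 10)] column 1 (M + P ≡ X (mod 10), carry-in 0) doesn't pin M yet; pick M=6 and continue, so M=6.
Step 3. [E] the sum has 7 digits but both addends have 6; that extra leading digit E is the final carry, namely 1. So E=1.
Step 4. [col 1: M + P ≡ X (mod 10)] column 1 reads M+P+carry(0)=X with M=6, P=7; with digits 1,6,7 already taken and all letters distinct, the only value for X is 3. So X=3.
Step 5. [col 2: F + V ≡ F (mod 10)] in column 2 we have F+V≡F with carry-in 1; given nothing yet and digits 1,3,6,7 already taken and all letters distinct, that pins V to 9. So V=9.
Step 6. [col 2: F + V ≡ F (mod 10)] no forcing yet in column 2 (carry-in 1); F=4 is free and consistent — try it ⇒ F=4.
Step 7. [col 3: P + P ≡ H (mod 10)] from column 3 (P=7, carry-in 1, digits 1,3,4,6,7,9 already taken and all letters distinct): H must equal 5 ⇒ H=5.
Step 8. [col 5: P + A ≡ S (mod 10)] S=0 is one option consistent with column 5 (P + A ≡ S (mod 10), carry-in 1) — take it, so S=0.
Step 9. [col 5: P + A ≡ S (mod 10)] from column 5 (P=7, S=0, carry-in 1, digits 0,1,3,4,5,6,7,9 already taken and all letters distinct): A must equal 2, so A=2.
Step 10. [col 6: U + H ≡ F (mod 10)] column 6: given H=5, F=4, carry-in 1, and digits 0,1,2,3,4,5,6,7,9 already taken and all letters distinct, U+H≡F (mod 10) forces U=8 ⇒ U=8.

Answer: A=2, E=1, F=4, H=5, M=6, P=7, S=0, U=8, V=9, X=3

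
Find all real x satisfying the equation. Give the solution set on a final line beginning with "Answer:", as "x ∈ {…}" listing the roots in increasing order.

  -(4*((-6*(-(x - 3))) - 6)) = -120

Step 1. [-(4*((-6*(-(x - 3))) - 6)) = -120] leading − — multiply by −1, so neg: 4*((-6*(-(x - 3))) - 6) = 120.
Step 2. [4*((-6*(-(x - 3))) - 6) = 120] 4 out front; divide by 4, so div: (-6*(-(x - 3))) - 6 = 30.
Step 3. [(-6*(-(x - 3))) - 6 = 30] -6 divides every term; factor it out. So factor: (-(x - 3)) + 1 = -5.
Step 4. [(-(x - 3)) + 1 = -5] peel the +1: subtract 1 from each side. So sub: -(x - 3) = -6.
Step 5. [-(x - 3) = -6] LHS negated; negate both sides ⇒ neg: x - 3 = 6.
Step 6. [x - 3 = 6] peel the -3: add 3 from each side, so sub: x = 9.

Answer: x ∈ {9}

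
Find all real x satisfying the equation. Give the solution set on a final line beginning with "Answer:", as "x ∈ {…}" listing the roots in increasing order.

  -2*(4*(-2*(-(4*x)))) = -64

Step 1. [-2*(4*(-2*(-(4*x)))) = -64] leading coefficient -2: divide by -2. So div: 4*(-2*(-(4*x))) = 32.
Step 2. [4*(-2*(-(4*x))) = 32] 4·(inner) — divide through by 4. So div: -2*(-(4*x)) = 8.
Step 3. [-2*(-(4*x)) = 8] -2·(inner) — divide through by -2, so div: -(4*x) = -4.
Step 4. [-(4*x) = -4] leading − — multiply by −1 ⇒ neg: 4*x = 4.
Step 5. [4*x = 4] divide by the outer 4, so div: x = 1.

Answer: x ∈ {1}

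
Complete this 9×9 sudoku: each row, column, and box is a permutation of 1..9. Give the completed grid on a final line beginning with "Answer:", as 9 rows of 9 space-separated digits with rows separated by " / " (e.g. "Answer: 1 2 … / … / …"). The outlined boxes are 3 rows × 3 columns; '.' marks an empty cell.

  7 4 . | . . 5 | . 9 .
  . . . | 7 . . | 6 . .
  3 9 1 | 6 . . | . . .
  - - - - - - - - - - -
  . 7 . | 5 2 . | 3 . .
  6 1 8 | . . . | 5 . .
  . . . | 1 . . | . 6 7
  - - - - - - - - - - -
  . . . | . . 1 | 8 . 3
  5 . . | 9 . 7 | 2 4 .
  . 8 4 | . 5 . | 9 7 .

Step 1. [r1c4∈{2,3,8}] in col 4, 8 fits only at r1c4. So r1c4=8.
Step 2. [r3c5∈{4}] only 4 remains possible at r3c5, so r3c5=4.
Step 3. [r2c8∈{1,2,3,5,8}] r2c8 is the only open cell in col 8 admitting 3 ⇒ r2c8=3.
Step 4. [r2c9∈{1,2,4,5,8}] row 2 places 4 nowhere but r2c9, so r2c9=4.
Step 5. [r4c3∈{9}] nothing but 9 survives at r4c3 ⇒ r4c3=9.
Step 6. [r7c5∈{6}] only 6 remains possible at r7c5. So r7c5=6.
Step 7. [r7c2∈{2}] nothing but 2 survives at r7c2 ⇒ r7c2=2.
Step 8. [r1c5∈{1,3}] row 1 places 3 nowhere but r1c5, so r1c5=3.
Step 9. [r3c6∈{2}] r3c6's peers cover all but 2, so r3c6=2.
Step 10. [r8c9∈{1,6}] r8c9 is the only open cell in row 8 admitting 1. So r8c9=1.
Step 11. [r5c9∈{2,9}] across col 9, 9 lands solely at r5c9, so r5c9=9.
Step 12. [r4c9∈{8}] only 8 remains possible at r4c9 ⇒ r4c9=8.
Step 13. [r6c6∈{3,4,8,9}] r6c6 is the only open cell in col 6 admitting 8 ⇒ r6c6=8.
Step 14. [r9c6∈{3}] r9c6's peers cover all but 3 ⇒ r9c6=3.
Step 15. [r1c3∈{2,6}] in row 1, 6 fits only at r1c3. So r1c3=6.
Step 16. [r2c2∈{5}] nothing but 5 survives at r2c2 ⇒ r2c2=5.
Step 17. [r6c2∈{3}] r6c2 has the single candidate 3 ⇒ r6c2=3.
Step 18. [r2c3∈{2}] r2c3 is down to just 2. So r2c3=2.
Step 19. [r5c6∈{4}] nothing but 4 survives at r5c6, so r5c6=4.
Step 20. [r7c8∈{5}] nothing but 5 survives at r7c8, so r7c8=5.
Step 21. [r2c5∈{1,9}] 1 has one home in row 2: r2c5 ⇒ r2c5=1.
Step 22. [r4c1∈{4}] r4c1's peers cover all but 4. So r4c1=4.
Step 23. [r6c7∈{4}] r6c7 is down to just 4, so r6c7=4.
Step 24. [r5c8∈{2}] only 2 remains possible at r5c8, so r5c8=2.
Step 25. [r3c7∈{7}] only 7 remains possible at r3c7 ⇒ r3c7=7.
Step 26. [r1c7∈{1}] nothing but 1 survives at r1c7, so r1c7=1.
Step 27. [r9c9∈{6}] nothing but 6 survives at r9c9, so r9c9=6.
Step 28. [r7c1∈{9}] only 9 remains possible at r7c1, so r7c1=9.
Step 29. [r7c4∈{4}] r7c4 has the single candidate 4 ⇒ r7c4=4.
Step 30. [r4c8∈{1}] r4c8's peers cover all but 1. So r4c8=1.
Step 31. [r8c5∈{8}] r8c5 is down to just 8 ⇒ r8c5=8.
Step 32. [r2c1∈{8}] r2c1 has the single candidate 8 ⇒ r2c1=8.
Step 33. [r5c5∈{7}] r5c5's peers cover all but 7 ⇒ r5c5=7.
Step 34. [r2c6∈{9}] r2c6 is down to just 9 ⇒ r2c6=9.
Step 35. [r6c5∈{9}] only 9 remains possible at r6c5 ⇒ r6c5=9.
Step 36. [r9c1∈{1}] only 1 remains possible at r9c1. So r9c1=1.
Step 37. [r6c3∈{5}] nothing but 5 survives at r6c3 ⇒ r6c3=5.
Step 38. [r1c9∈{2}] nothing but 2 survives at r1c9, so r1c9=2.
Step 39. [r8c3∈{3}] only 3 remains possible at r8c3. So r8c3=3.
Step 40. [r7c3∈{7}] r7c3's peers cover all but 7. So r7c3=7.
Step 41. [r3c8∈{8}] only 8 remains possible at r3c8, so r3c8=8.
Step 42. [r9c4∈{2}] r9c4 is down to just 2 ⇒ r9c4=2.
Step 43. [r6c1∈{2}] r6c1's peers cover all but 2, so r6c1=2.
Step 44. [r4c6∈{6}] only 6 remains possible at r4c6 ⇒ r4c6=6.
Step 45. [r3c9∈{5}] nothing but 5 survives at r3c9. So r3c9=5.
Step 46. [r5c4∈{3}] r5c4's peers cover all but 3. So r5c4=3.
Step 47. [r8c2∈{6}] r8c2 has the single candidate 6. So r8c2=6.

Answer: 7 4 6 8 3 5 1 9 2 / 8 5 2 7 1 9 6 3 4 / 3 9 1 6 4 2 7 8 5 / 4 7 9 5 2 6 3 1 8 / 6 1 8 3 7 4 5 2 9 / 2 3 5 1 9 8 4 6 7 / 9 2 7 4 6 1 8 5 3 / 5 6 3 9 8 7 2 4 1 / 1 8 4 2 5 3 9 7 6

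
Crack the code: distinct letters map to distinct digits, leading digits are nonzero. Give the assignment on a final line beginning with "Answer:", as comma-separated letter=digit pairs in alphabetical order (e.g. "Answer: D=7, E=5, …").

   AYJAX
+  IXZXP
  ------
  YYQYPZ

Step 1. [col 1: X + P ≡ Z (mod 10)] column 1 (X + P ≡ Z (mod 10), carry-in 0) doesn't pin X yet; pick X=8 and continue. So X=8.
Step 2. [col 1: X + P ≡ Z (mod 10)] Z=3 is one option consistent with column 1 (X + P ≡ Z (mod 10), carry-in 0) — take it ⇒ Z=3.
Step 3. [col 1: X + P ≡ Z (mod 10)] column 1 reads X+P+carry(0)=Z with X=8, Z=3; with digits 3,8 already taken and all letters distinct, the only value for P is 5, so P=5.
Step 4. [Y] adding two 5-digit numbers gives at most 5+1 digits, and here it does — Y is that final carry and must be 1, so Y=1.
Step 5. [col 2: A + X ≡ P (mod 10)] in column 2 we have A+X≡P with carry-in 1; given X=8, P=5 and digits 1,3,5,8 already taken and all letters distinct, that pins A to 6 ⇒ A=6.
Step 6. [col 3: J + Z ≡ Y (mod 10)] from column 3 (Z=3, Y=1, carry-in 1, digits 1,3,5,6,8 already taken and all letters distinct): J must equal 7 ⇒ J=7.
Step 7. [col 4: Y + X ≡ Q (mod 10)] from column 4 (Y=1, X=8, carry-in 1, digits 1,3,5,6,7,8 already taken and all letters distinct): Q must equal 0. So Q=0.
Step 8. [col 5: A + I ≡ Y (mod 10)] in column 5 we have A+I≡Y with carry-in 1; given A=6, Y=1 and digits 0,1,3,5,6,7,8 already taken and all letters distinct, that pins I to 4, so I=4.

Answer: A=6, I=4, J=7, P=5, Q=0, X=8, Y=1, Z=3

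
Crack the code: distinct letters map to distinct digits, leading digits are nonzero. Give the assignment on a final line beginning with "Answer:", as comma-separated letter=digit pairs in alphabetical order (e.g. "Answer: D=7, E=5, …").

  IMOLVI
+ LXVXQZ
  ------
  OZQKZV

Step 1. [col 1: I + Z ≡ V (mod 10)] several values work for I in column 1 (I + Z ≡ V (mod 10), carry-in 0); try I=4, so I=4.
Step 2. [col 1: I + Z ≡ V (mod 10)] no forcing yet in column 1 (carry-in 0); V=7 is free and consistent — try it. So V=7.
Step 3. [col 1: I + Z ≡ V (mod 10)] in column 1 we have I+Z≡V with carry-in 0; given I=4, V=7 and digits 4,7 already taken and all letters distinct, that pins Z to 3. So Z=3.
Step 4. [col 2: V + Q ≡ Z (mod 10)] from column 2 (V=7, Z=3, carry-in 0, digits 3,4,7 already taken and all letters distinct): Q must equal 6 ⇒ Q=6.
Step 5. [col 3: L + X ≡ K (mod 10)] no forcing yet in column 3 (carry-in 1); L=5 is free and consistent — try it ⇒ L=5.
Step 6. [col 3: L + X ≡ K (mod 10)] in column 3 we have L+X≡K with carry-in 1; given L=5 and digits 3,4,5,6,7 already taken and all letters distinct, that pins X to 2 ⇒ X=2.
Step 7. [col 3: L + X ≡ K (mod 10)] in column 3 we have L+X≡K with carry-in 1; given L=5, X=2 and digits 2,3,4,5,6,7 already taken and all letters distinct, that pins K to 8, so K=8.
Step 8. [col 4: O + V ≡ Q (mod 10)] column 4 reads O+V+carry(0)=Q with V=7, Q=6; with digits 2,3,4,5,6,7,8 already taken and all letters distinct, the only value for O is 9. So O=9.
Step 9. [col 5: M + X ≡ Z (mod 10)] from column 5 (X=2, Z=3, carry-in 1, digits 2,3,4,5,6,7,8,9 already taken and all letters distinct): M must equal 0, so M=0.

Answer: I=4, K=8, L=5, M=0, O=9, Q=6, V=7, X=2, Z=3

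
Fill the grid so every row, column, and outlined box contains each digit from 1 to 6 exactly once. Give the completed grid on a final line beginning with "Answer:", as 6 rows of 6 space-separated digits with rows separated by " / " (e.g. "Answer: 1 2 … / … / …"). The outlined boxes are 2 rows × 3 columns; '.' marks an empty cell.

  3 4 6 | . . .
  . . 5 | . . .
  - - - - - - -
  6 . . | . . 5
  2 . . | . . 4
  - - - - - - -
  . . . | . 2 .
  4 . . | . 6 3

Step 1. [r5c6∈{1}] only 1 remains possible at r5c6 ⇒ r5c6=1.
Step 2. [r2c2∈{1,2}] box 1 places 2 nowhere but r2c2. So r2c2=2.
Step 3. [r4c2∈{1,3,5}] across row 4, 5 lands solely at r4c2. So r4c2=5.
Step 4. [r5c3∈{3}] nothing but 3 survives at r5c3 ⇒ r5c3=3.
Step 5. [r4c3∈{1}] only 1 remains possible at r4c3, so r4c3=1.
Step 6. [r4c5∈{3}] r4c5 has the single candidate 3 ⇒ r4c5=3.
Step 7. [r3c5∈{1}] only 1 remains possible at r3c5. So r3c5=1.
Step 8. [r1c4∈{1,2,5}] in row 1, 1 fits only at r1c4, so r1c4=1.
Step 9. [r5c4∈{4,5}] in row 5, 4 fits only at r5c4. So r5c4=4.
Step 10. [r2c6∈{6}] nothing but 6 survives at r2c6. So r2c6=6.
Step 11. [r2c5∈{4}] r2c5 is down to just 4. So r2c5=4.
Step 12. [r5c2∈{6}] r5c2 is down to just 6. So r5c2=6.
Step 13. [r3c3∈{4}] nothing but 4 survives at r3c3, so r3c3=4.
Step 14. [r1c6∈{2}] r1c6 has the single candidate 2 ⇒ r1c6=2.
Step 15. [r6c3∈{2}] only 2 remains possible at r6c3 ⇒ r6c3=2.
Step 16. [r2c1∈{1}] only 1 remains possible at r2c1 ⇒ r2c1=1.
Step 17. [r3c2∈{3}] nothing but 3 survives at r3c2. So r3c2=3.
Step 18. [r6c2∈{1}] r6c2 has the single candidate 1, so r6c2=1.
Step 19. [r2c4∈{3}] only 3 remains possible at r2c4. So r2c4=3.
Step 20. [r5c1∈{5}] nothing but 5 survives at r5c1 ⇒ r5c1=5.
Step 21. [r4c4∈{6}] r4c4 has the single candidate 6, so r4c4=6.
Step 22. [r6c4∈{5}] r6c4 is down to just 5 ⇒ r6c4=5.
Step 23. [r1c5∈{5}] only 5 remains possible at r1c5, so r1c5=5.
Step 24. [r3c4∈{2}] r3c4 has the single candidate 2 ⇒ r3c4=2.

Answer: 3 4 6 1 5 2 / 1 2 5 3 4 6 / 6 3 4 2 1 5 / 2 5 1 6 3 4 / 5 6 3 4 2 1 / 4 1 2 5 6 3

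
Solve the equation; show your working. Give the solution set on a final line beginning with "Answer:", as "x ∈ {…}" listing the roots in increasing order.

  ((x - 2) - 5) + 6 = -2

Step 1. [((x - 2) - 5) + 6 = -2] the outer +6 inverts by subtracting 6. So sub: (x - 2) - 5 = -8.
Step 2. [(x - 2) - 5 = -8] peel the -5: add 5 from each side. So sub: x - 2 = -3.
Step 3. [x - 2 = -3] the outer -2 inverts by adding 2, so sub: x = -1.

Answer: x ∈ {-1}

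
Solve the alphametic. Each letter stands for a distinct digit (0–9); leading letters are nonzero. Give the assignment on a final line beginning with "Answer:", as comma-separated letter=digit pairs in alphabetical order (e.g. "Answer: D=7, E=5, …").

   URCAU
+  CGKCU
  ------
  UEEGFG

Step 1. [col 1: U + U ≡ G (mod 10)] U=1 is one option consistent with column 1 (U + U ≡ G (mod 10), carry-in 0) — take it, so U=1.
Step 2. [col 1: U + U ≡ G (mod 10)] column 1 reads U+U+carry(0)=G with U=1; with digits 1 already taken and all letters distinct, the only value for G is 2, so G=2.
Step 3. [col 2: A + C ≡ F (mod 10)] several values work for F in column 2 (A + C ≡ F (mod 10), carry-in 0); try F=4 ⇒ F=4.
Step 4. [col 2: A + C ≡ F (mod 10)] several values work for C in column 2 (A + C ≡ F (mod 10), carry-in 0); try C=8. So C=8.
Step 5. [col 2: A + C ≡ F (mod 10)] from column 2 (C=8, F=4, carry-in 0, digits 1,2,4,8 already taken and all letters distinct): A must equal 6 ⇒ A=6.
Step 6. [col 3: C + K ≡ G (mod 10)] in column 3 we have C+K≡G with carry-in 1; given C=8, G=2 and digits 1,2,4,6,8 already taken and all letters distinct, that pins K to 3, so K=3.
Step 7. [col 4: R + G ≡ E (mod 10)] from column 4 (G=2, carry-in 1, digits 1,2,3,4,6,8 already taken and all letters distinct): R must equal 7. So R=7.
Step 8. [col 4: R + G ≡ E (mod 10)] column 4 reads R+G+carry(1)=E with R=7, G=2; with digits 1,2,3,4,6,7,8 already taken and all letters distinct, the only value for E is 0, so E=0.

Answer: A=6, C=8, E=0, F=4, G=2, K=3, R=7, U=1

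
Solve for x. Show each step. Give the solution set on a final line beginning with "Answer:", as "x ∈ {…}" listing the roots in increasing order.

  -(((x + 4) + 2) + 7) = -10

Step 1. [-(((x + 4) + 2) + 7) = -10] LHS negated; negate both sides ⇒ neg: ((x + 4) + 2) + 7 = 10.
Step 2. [((x + 4) + 2) + 7 = 10] the outer +7 inverts by subtracting 7. So sub: (x + 4) + 2 = 3.
Step 3. [(x + 4) + 2 = 3] peel the +2: subtract 2 from each side. So sub: x + 4 = 1.
Step 4. [x + 4 = 1] subtract 4: x sits inside (… + 4) ⇒ sub: x = -3.

Answer: x ∈ {-3}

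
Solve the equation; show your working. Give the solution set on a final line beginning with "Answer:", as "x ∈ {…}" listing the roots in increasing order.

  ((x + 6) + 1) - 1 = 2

Step 1. [((x + 6) + 1) - 1 = 2] the outer -1 inverts by adding 1. So sub: (x + 6) + 1 = 3.
Step 2. [(x + 6) + 1 = 3] the outer +1 inverts by subtracting 1. So sub: x + 6 = 2.
Step 3. [x + 6 = 2] +6 is outermost — subtract 6 both sides, so sub: x = -4.

Answer: x ∈ {-4}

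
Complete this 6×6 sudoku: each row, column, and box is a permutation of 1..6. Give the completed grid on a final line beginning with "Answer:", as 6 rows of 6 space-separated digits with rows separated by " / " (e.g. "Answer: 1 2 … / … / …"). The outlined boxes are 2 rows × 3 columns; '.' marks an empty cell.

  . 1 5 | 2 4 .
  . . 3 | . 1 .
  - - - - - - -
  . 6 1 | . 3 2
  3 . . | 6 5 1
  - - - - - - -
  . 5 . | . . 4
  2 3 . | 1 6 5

Step 1. [r1c1∈{6}] r1c1 has the single candidate 6. So r1c1=6.
Step 2. [r2c2∈{2,4}] 2 has one home in row 2: r2c2. So r2c2=2.
Step 3. [r4c2∈{4}] r4c2 is down to just 4 ⇒ r4c2=4.
Step 4. [r2c1∈{4}] r2c1 is down to just 4 ⇒ r2c1=4.
Step 5. [r2c4∈{5}] r2c4 is down to just 5 ⇒ r2c4=5.
Step 6. [r6c3∈{4}] r6c3 has the single candidate 4 ⇒ r6c3=4.
Step 7. [r5c1∈{1}] r5c1's peers cover all but 1, so r5c1=1.
Step 8. [r3c1∈{5}] only 5 remains possible at r3c1, so r3c1=5.
Step 9. [r5c5∈{2}] only 2 remains possible at r5c5, so r5c5=2.
Step 10. [r1c6∈{3}] r1c6 has the single candidate 3 ⇒ r1c6=3.
Step 11. [r2c6∈{6}] r2c6 has the single candidate 6. So r2c6=6.
Step 12. [r5c3∈{6}] r5c3 is down to just 6. So r5c3=6.
Step 13. [r3c4∈{4}] r3c4 is down to just 4. So r3c4=4.
Step 14. [r5c4∈{3}] nothing but 3 survives at r5c4 ⇒ r5c4=3.
Step 15. [r4c3∈{2}] only 2 remains possible at r4c3, so r4c3=2.

Answer: 6 1 5 2 4 3 / 4 2 3 5 1 6 / 5 6 1 4 3 2 / 3 4 2 6 5 1 / 1 5 6 3 2 4 / 2 3 4 1 6 5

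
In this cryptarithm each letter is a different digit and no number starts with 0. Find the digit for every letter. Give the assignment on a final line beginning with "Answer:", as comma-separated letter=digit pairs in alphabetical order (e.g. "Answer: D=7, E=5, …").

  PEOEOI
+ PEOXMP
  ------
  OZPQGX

Step 1. [col 1: I + P ≡ X (mod 10)] column 1 (I + P ≡ X (mod 10), carry-in 0) doesn't pin X yet; pick X=8 and continue. So X=8.
Step 2. [col 1: I + P ≡ X (mod 10)] several values work for I in column 1 (I + P ≡ X (mod 10), carry-in 0); try I=5, so I=5.
Step 3. [col 1: I + P ≡ X (mod 10)] from column 1 (I=5, X=8, carry-in 0, digits 5,8 already taken and all letters distinct): P must equal 3, so P=3.
Step 4. [col 2: O + M ≡ G (mod 10)] M=1 is one option consistent with column 2 (O + M ≡ G (mod 10), carry-in 0) — take it, so M=1.
Step 5. [col 2: O + M ≡ G (mod 10)] several values work for O in column 2 (O + M ≡ G (mod 10), carry-in 0); try O=6 ⇒ O=6.
Step 6. [col 2: O + M ≡ G (mod 10)] in column 2 we have O+M≡G with carry-in 0; given O=6, M=1 and digits 1,3,5,6,8 already taken and all letters distinct, that pins G to 7, so G=7.
Step 7. [col 3: E + X ≡ Q (mod 10)] several values work for E in column 3 (E + X ≡ Q (mod 10), carry-in 0); try E=4 ⇒ E=4.
Step 8. [col 3: E + X ≡ Q (mod 10)] in column 3 we have E+X≡Q with carry-in 0; given E=4, X=8 and digits 1,3,4,5,6,7,8 already taken and all letters distinct, that pins Q to 2, so Q=2.
Step 9. [col 5: E + E ≡ Z (mod 10)] in column 5 we have E+E≡Z with carry-in 1; given E=4 and digits 1,2,3,4,5,6,7,8 already taken and all letters distinct, that pins Z to 9. So Z=9.

Answer: E=4, G=7, I=5, M=1, O=6, P=3, Q=2, X=8, Z=9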